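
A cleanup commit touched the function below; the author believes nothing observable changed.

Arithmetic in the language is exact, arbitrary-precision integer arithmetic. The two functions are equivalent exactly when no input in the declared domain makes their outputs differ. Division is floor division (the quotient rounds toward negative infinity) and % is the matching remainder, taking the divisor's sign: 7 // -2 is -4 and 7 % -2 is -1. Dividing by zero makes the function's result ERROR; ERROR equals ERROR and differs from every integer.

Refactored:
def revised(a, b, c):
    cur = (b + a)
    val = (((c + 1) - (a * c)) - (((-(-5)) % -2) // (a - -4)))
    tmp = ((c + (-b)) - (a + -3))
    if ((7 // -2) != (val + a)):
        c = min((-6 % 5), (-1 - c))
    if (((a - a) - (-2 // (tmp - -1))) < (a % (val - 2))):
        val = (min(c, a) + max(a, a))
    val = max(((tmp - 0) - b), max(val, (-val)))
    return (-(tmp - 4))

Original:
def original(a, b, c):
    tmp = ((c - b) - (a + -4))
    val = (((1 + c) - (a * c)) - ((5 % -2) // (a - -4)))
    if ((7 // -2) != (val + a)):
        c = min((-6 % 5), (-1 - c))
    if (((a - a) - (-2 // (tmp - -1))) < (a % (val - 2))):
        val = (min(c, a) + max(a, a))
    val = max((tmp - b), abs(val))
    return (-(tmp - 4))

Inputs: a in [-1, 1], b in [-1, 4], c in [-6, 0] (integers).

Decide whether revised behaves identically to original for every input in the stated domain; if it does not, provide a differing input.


Run the pair on a=-1, b=-1, c=-6.
original: tmp becomes 0; next val becomes -10; next ((7 // -2) != (val + a)) evaluates to true; next c becomes 4; next (((a - a) - (-2 // (tmp - -1))) < (a % (val - 2))) evaluates to false; next val becomes 10; next final value 4
revised: cur becomes -2; next val becomes -10; next tmp becomes -1; next ((7 // -2) != (val + a)) evaluates to true; next c becomes 4; next hits division by zero so the output is ERROR
4 against ERROR: the behavior changed.
verdict: not equivalent; witness: a=-1, b=-1, c=-6


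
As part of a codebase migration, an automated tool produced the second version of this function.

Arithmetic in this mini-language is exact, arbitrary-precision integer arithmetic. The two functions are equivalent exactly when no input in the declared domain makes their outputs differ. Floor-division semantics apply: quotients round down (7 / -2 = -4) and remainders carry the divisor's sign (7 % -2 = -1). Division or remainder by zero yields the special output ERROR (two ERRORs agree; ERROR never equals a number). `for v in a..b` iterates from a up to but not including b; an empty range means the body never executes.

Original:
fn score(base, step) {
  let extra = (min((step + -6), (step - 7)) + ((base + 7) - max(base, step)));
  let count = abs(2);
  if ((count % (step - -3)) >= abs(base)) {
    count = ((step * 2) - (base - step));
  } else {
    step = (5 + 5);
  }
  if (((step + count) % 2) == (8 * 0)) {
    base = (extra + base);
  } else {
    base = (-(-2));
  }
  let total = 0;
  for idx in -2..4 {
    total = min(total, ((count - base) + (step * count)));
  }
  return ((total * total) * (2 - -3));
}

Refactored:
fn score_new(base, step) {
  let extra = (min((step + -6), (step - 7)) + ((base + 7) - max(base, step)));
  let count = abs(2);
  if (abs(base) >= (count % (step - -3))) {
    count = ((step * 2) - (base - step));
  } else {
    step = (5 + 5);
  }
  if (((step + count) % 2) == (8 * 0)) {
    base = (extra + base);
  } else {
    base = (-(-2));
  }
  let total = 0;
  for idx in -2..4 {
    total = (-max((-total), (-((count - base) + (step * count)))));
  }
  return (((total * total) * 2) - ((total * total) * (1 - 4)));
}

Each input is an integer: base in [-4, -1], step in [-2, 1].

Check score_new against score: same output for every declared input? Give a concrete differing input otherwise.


Take base=-3, step=-1.
score: extra = -3; count = 2; ((count % (step - -3)) >= abs(base)) -> false; step = 10; (((step + count) % 2) == (8 * 0)) -> true; base = -6; total = 0; [idx=-2]; total = 0; [idx=-1]; total = 0; [idx=0]; total = 0; [idx=1]; total = 0; [idx=2]; total = 0; [idx=3]; total = 0; return 0
score_new: extra = -3; count = 2; (abs(base) >= (count % (step - -3))) -> true; count = 0; (((step + count) % 2) == (8 * 0)) -> false; base = 2; total = 0; [idx=-2]; total = -2; [idx=-1]; total = -2; [idx=0]; total = -2; [idx=1]; total = -2; [idx=2]; total = -2; [idx=3]; total = -2; return 20
0 vs 20 — the two versions disagree here.
verdict: not equivalent; witness: base=-3, step=-1


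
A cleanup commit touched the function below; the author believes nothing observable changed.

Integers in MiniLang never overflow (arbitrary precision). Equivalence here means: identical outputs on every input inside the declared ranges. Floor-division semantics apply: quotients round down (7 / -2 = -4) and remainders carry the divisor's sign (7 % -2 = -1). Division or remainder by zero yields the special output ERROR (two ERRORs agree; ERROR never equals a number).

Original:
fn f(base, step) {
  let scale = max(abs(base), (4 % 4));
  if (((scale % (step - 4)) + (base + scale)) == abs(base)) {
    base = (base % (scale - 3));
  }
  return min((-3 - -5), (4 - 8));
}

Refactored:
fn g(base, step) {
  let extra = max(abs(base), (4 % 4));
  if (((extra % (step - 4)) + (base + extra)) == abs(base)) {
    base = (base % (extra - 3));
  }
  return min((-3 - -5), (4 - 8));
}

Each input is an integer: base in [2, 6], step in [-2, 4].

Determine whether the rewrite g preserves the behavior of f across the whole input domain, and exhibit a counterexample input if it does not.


This is a faithful refactor — local variable names differ, but the computed results match everywhere.
One worked example (base=4, step=-1) — f: scale becomes 4; next (((scale % (step - 4)) + (base + scale)) == abs(base)) evaluates to false; next final value -4; g: extra becomes 4; next (((extra % (step - 4)) + (base + extra)) == abs(base)) evaluates to false; next final value -4; agreement on -4.
Across all 35 domain points the two functions coincide.
verdict: equivalent


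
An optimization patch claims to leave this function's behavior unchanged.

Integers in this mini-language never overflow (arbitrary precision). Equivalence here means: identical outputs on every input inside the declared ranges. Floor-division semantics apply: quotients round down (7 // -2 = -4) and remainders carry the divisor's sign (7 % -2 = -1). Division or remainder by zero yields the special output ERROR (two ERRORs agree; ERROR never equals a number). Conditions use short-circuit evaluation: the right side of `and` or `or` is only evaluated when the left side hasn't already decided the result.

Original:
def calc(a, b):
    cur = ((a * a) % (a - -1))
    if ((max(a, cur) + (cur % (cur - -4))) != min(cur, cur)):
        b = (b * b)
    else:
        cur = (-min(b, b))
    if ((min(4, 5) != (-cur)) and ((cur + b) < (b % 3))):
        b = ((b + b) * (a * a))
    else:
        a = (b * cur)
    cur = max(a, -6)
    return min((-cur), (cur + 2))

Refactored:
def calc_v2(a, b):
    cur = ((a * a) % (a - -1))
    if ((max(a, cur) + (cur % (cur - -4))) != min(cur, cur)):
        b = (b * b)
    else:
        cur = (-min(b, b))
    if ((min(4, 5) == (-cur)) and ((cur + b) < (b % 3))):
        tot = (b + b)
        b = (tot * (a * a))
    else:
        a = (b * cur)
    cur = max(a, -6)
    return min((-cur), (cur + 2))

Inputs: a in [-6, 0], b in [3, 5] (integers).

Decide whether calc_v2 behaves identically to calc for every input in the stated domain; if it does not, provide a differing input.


These are not equivalent — on a=-5, b=4 the outputs split (-4 vs -3).
calc: cur := -3 | ((max(a, cur) + (cur % (cur - -4))) != min(cur, cur)): false | cur := -4 | ((min(4, 5) != (-cur)) and ((cur + b) < (b % 3))): false | a := -16 | cur := -6 | result -4
calc_v2: cur := -3 | ((max(a, cur) + (cur % (cur - -4))) != min(cur, cur)): false | cur := -4 | ((min(4, 5) == (-cur)) and ((cur + b) < (b % 3))): true | tot := 8 | b := 200 | cur := -5 | result -3
verdict: not equivalent; witness: a=-5, b=4


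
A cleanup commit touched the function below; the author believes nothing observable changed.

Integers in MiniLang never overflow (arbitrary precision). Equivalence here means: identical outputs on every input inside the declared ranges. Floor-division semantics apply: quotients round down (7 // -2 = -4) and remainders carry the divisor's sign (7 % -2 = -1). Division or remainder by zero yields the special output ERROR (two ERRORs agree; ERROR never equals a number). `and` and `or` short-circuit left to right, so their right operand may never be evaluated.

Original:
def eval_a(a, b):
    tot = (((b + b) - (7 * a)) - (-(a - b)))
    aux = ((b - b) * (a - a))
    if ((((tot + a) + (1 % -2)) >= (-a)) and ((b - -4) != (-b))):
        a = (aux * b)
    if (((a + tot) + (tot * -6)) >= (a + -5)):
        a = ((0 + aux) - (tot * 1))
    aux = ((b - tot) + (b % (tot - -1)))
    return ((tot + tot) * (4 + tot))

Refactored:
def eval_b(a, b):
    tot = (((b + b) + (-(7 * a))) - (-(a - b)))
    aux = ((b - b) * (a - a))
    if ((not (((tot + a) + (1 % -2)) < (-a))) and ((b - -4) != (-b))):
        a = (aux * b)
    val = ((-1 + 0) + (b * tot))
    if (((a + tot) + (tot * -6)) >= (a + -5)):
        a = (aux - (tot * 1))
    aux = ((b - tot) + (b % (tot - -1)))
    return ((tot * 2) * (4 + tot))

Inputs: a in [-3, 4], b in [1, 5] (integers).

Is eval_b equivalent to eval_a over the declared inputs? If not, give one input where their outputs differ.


Reading the diff, among the changes: constant usage differs; also statement counts differ; also comparison usage differs; also local variable names differ; also arithmetic usage differs; also boolean connective usage differs.
Tracing a=4, b=5: eval_a: tot := -19 | aux := 0 | ((((tot + a) + (1 % -2)) >= (-a)) and ((b - -4) != (-b))): false | (((a + tot) + (tot * -6)) >= (a + -5)): true | a := 19 | aux := 11 | result 570 | eval_b: tot := -19 | aux := 0 | ((not (((tot + a) + (1 % -2)) < (-a))) and ((b - -4) != (-b))): false | val := -96 | (((a + tot) + (tot * -6)) >= (a + -5)): true | a := 19 | aux := 11 | result 570 — matching result 570.
Every one of the 40 inputs gives matching results.
verdict: equivalent


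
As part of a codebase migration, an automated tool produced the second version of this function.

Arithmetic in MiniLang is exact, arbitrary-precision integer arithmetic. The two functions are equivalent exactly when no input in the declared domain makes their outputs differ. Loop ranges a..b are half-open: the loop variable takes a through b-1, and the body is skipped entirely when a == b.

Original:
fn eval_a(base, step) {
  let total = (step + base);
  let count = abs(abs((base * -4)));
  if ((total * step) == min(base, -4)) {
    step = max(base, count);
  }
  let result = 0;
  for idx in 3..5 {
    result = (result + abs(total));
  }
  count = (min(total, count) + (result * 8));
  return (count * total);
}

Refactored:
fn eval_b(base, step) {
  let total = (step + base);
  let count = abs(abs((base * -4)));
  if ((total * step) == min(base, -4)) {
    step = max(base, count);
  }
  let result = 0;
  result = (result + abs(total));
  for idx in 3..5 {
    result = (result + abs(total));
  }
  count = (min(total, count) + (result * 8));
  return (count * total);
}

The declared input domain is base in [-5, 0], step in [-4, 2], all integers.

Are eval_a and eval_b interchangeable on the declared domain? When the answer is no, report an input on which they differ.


Not equivalent: base=-5, step=-4 separates them (-1215 vs -1863).
eval_a: total := -9 | count := 20 | ((total * step) == min(base, -4)): false | result := 0 | iter idx=3: | result := 9 | iter idx=4: | result := 18 | count := 135 | result -1215
eval_b: total := -9 | count := 20 | ((total * step) == min(base, -4)): false | result := 0 | result := 9 | iter idx=3: | result := 18 | iter idx=4: | result := 27 | count := 207 | result -1863
verdict: not equivalent; witness: base=-5, step=-4


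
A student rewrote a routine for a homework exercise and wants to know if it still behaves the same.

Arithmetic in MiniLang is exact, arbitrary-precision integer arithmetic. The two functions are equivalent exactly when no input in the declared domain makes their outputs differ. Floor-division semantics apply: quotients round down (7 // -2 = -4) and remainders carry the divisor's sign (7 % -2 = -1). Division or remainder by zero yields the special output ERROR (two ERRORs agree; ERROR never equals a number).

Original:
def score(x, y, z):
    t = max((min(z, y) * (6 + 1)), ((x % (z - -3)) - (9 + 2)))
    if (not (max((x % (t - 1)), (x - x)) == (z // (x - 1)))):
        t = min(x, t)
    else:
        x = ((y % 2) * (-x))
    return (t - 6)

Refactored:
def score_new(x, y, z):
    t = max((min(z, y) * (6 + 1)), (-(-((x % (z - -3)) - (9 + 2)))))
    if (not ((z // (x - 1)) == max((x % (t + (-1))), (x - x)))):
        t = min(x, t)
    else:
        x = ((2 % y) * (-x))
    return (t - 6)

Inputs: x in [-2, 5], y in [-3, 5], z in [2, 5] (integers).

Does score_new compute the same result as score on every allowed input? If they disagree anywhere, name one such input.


These are not equivalent — on x=4, y=0, z=2 the outputs split (-6 vs ERROR).
score: t = 0; (not (max((x % (t - 1)), (x - x)) == (z // (x - 1)))) -> false; x = 0; return -6
score_new: t = 0; (not ((z // (x - 1)) == max((x % (t + (-1))), (x - x)))) -> false; division by zero -> ERROR
verdict: not equivalent; witness: x=4, y=0, z=2


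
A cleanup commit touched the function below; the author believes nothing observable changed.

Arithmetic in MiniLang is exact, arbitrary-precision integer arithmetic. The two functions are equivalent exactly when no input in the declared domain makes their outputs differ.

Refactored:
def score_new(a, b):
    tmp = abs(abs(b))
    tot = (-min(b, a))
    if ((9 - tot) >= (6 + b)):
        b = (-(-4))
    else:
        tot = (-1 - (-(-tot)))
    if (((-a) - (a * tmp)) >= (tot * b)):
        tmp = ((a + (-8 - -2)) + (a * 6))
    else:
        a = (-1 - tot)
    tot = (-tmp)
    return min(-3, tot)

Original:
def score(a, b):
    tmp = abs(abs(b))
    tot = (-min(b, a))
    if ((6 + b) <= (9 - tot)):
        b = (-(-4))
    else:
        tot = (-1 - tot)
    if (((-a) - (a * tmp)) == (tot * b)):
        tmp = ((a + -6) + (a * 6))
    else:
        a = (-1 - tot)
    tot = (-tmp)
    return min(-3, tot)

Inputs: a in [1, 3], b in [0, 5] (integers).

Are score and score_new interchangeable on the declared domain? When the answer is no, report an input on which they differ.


These are not equivalent — on a=2, b=2 the outputs split (-3 vs -8).
score: tmp = 2; tot = -2; ((6 + b) <= (9 - tot)) -> true; b = 4; (((-a) - (a * tmp)) == (tot * b)) -> false; a = 1; tot = -2; return -3
score_new: tmp = 2; tot = -2; ((9 - tot) >= (6 + b)) -> true; b = 4; (((-a) - (a * tmp)) >= (tot * b)) -> true; tmp = 8; tot = -8; return -8
verdict: not equivalent; witness: a=2, b=2


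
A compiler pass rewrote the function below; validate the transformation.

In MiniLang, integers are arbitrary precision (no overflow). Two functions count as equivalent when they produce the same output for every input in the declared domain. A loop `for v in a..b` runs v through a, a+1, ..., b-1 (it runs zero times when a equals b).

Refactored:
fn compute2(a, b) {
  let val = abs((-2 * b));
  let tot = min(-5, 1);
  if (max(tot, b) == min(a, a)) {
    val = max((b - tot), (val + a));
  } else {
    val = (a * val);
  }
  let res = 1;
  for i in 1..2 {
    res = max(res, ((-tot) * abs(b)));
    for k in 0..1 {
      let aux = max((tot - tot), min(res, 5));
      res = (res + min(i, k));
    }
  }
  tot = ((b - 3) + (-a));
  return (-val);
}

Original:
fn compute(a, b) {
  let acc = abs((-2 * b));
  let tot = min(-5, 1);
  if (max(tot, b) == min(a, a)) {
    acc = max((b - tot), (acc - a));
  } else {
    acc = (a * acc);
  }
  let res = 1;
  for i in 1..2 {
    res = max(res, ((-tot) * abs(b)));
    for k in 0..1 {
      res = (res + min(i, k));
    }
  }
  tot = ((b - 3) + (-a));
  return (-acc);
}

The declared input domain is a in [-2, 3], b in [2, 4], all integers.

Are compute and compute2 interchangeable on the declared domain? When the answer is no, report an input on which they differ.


Take a=3, b=3.
compute: acc = 6; tot = -5; (max(tot, b) == min(a, a)) -> true; acc = 8; res = 1; [i=1]; res = 15; [k=0]; res = 15; tot = -3; return -8
compute2: val = 6; tot = -5; (max(tot, b) == min(a, a)) -> true; val = 9; res = 1; [i=1]; res = 15; [k=0]; aux = 5; res = 15; tot = -3; return -9
-8 vs -9 — the two versions disagree here.
verdict: not equivalent; witness: a=3, b=3


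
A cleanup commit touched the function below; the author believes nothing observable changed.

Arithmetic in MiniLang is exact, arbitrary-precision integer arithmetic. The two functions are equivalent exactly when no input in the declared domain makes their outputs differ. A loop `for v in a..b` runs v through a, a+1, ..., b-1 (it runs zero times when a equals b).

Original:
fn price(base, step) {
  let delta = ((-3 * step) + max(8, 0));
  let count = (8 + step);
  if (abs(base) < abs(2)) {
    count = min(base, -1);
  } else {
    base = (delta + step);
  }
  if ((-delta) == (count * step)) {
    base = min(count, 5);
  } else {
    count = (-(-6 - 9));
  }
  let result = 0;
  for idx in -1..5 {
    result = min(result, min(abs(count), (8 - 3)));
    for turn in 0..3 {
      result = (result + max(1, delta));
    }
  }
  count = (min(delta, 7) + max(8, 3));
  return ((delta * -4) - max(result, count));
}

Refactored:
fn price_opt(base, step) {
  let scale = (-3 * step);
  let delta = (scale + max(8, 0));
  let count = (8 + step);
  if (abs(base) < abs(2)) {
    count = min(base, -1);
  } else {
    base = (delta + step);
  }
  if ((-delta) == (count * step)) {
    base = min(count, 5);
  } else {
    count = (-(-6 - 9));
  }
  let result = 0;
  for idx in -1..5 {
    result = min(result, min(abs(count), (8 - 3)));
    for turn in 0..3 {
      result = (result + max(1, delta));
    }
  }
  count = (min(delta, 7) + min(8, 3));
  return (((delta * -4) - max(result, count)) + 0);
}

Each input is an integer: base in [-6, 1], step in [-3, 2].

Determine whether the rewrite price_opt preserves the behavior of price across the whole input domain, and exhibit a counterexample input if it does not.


Not equivalent: base=-1, step=2 separates them (-18 vs -15).
price: delta becomes 2; next count becomes 10; next (abs(base) < abs(2)) evaluates to true; next count becomes -1; next ((-delta) == (count * step)) evaluates to true; next base becomes -1; next result becomes 0; next at idx=-1:; next result becomes 0; next at turn=0:; next result becomes 2; next at turn=1:; next result becomes 4; next at turn=2:; next result becomes 6; next at idx=0:; next result becomes 1; next at turn=0:; next result becomes 3; next at turn=1:; next result becomes 5; next at turn=2:; next result becomes 7; next at idx=1:; next result becomes 1; next at turn=0:; next result becomes 3; next at turn=1:; next result becomes 5; next at turn=2:; next result becomes 7; next at idx=2:; next result becomes 1; next at turn=0:; next result becomes 3; next at turn=1:; next result becomes 5; next at turn=2:; next result becomes 7; next at idx=3:; next result becomes 1; next at turn=0:; next result becomes 3; next at turn=1:; next result becomes 5; next at turn=2:; next result becomes 7; next at idx=4:; next result becomes 1; next at turn=0:; next result becomes 3; next at turn=1:; next result becomes 5; next at turn=2:; next result becomes 7; next count becomes 10; next final value -18
price_opt: scale becomes -6; next delta becomes 2; next count becomes 10; next (abs(base) < abs(2)) evaluates to true; next count becomes -1; next ((-delta) == (count * step)) evaluates to true; next base becomes -1; next result becomes 0; next at idx=-1:; next result becomes 0; next at turn=0:; next result becomes 2; next at turn=1:; next result becomes 4; next at turn=2:; next result becomes 6; next at idx=0:; next result becomes 1; next at turn=0:; next result becomes 3; next at turn=1:; next result becomes 5; next at turn=2:; next result becomes 7; next at idx=1:; next result becomes 1; next at turn=0:; next result becomes 3; next at turn=1:; next result becomes 5; next at turn=2:; next result becomes 7; next at idx=2:; next result becomes 1; next at turn=0:; next result becomes 3; next at turn=1:; next result becomes 5; next at turn=2:; next result becomes 7; next at idx=3:; next result becomes 1; next at turn=0:; next result becomes 3; next at turn=1:; next result becomes 5; next at turn=2:; next result becomes 7; next at idx=4:; next result becomes 1; next at turn=0:; next result becomes 3; next at turn=1:; next result becomes 5; next at turn=2:; next result becomes 7; next count becomes 5; next final value -15
verdict: not equivalent; witness: base=-1, step=2


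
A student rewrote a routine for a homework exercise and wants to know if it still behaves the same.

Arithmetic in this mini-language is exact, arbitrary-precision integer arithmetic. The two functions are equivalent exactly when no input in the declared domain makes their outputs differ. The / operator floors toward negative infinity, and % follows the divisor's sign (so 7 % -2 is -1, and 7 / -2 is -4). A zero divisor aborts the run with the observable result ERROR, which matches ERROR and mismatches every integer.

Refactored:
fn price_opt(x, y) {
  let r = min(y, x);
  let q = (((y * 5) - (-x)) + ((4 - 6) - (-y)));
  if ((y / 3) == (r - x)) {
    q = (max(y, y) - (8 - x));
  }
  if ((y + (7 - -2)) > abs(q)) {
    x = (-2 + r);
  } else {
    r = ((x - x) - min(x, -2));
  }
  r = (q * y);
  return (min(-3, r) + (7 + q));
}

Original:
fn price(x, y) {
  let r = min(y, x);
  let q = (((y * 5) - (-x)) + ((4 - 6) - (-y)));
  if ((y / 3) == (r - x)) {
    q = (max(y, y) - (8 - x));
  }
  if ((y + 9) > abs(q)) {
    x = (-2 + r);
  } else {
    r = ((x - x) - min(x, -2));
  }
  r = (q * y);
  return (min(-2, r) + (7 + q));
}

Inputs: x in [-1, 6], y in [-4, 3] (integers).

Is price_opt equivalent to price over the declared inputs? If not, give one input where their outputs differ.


Evaluate both at x=-1, y=-4.
price: r := -4 | q := -27 | ((y / 3) == (r - x)): false | ((y + 9) > abs(q)): false | r := 2 | r := 108 | result -22
price_opt: r := -4 | q := -27 | ((y / 3) == (r - x)): false | ((y + (7 - -2)) > abs(q)): false | r := 2 | r := 108 | result -23
-22 and -23 differ, so these are not the same function on this domain.
verdict: not equivalent; witness: x=-1, y=-4


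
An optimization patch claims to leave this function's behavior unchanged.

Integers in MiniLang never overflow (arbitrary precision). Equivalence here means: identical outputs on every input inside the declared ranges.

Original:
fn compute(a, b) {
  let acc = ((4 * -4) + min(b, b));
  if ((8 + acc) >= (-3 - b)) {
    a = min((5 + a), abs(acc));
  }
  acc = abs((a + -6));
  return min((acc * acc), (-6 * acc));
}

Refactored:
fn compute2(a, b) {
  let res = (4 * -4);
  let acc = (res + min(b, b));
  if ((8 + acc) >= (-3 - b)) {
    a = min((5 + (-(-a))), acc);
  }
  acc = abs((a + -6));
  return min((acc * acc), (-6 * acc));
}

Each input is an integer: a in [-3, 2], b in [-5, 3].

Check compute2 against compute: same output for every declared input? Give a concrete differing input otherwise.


On input a=-3, b=3, compute returns -24 while compute2 returns -114.
verdict: not equivalent; witness: a=-3, b=3


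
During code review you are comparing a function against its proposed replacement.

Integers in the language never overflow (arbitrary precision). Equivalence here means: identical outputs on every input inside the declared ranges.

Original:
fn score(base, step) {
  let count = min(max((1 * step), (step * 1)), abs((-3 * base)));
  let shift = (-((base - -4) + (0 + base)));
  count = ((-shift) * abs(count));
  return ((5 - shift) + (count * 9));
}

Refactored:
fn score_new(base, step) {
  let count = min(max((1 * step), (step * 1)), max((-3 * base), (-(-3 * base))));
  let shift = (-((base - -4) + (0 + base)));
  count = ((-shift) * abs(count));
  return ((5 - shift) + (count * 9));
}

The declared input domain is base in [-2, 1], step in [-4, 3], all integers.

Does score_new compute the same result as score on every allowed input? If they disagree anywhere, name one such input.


Equivalent — the differences include constant usage differs; and min/max/abs usage differs; and arithmetic usage differs, yet no declared input distinguishes the two.
Spot check at base=1, step=1 — score: count := 1 | shift := -6 | count := 6 | result 65. score_new: count := 1 | shift := -6 | count := 6 | result 65. Both give 65.
Sweeping the whole domain (32 inputs) finds no disagreement.
verdict: equivalent


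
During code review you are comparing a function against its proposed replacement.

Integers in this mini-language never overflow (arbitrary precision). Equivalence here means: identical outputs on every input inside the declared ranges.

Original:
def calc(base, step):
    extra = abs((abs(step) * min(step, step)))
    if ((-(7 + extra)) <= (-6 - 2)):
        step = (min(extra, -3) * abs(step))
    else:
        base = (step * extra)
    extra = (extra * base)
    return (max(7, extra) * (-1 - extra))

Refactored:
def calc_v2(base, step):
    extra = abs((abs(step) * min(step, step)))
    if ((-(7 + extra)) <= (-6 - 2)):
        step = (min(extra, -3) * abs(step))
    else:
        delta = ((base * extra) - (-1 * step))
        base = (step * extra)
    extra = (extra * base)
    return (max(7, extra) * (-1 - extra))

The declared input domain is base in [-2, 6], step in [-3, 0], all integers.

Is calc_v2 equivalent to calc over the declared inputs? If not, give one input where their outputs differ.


Equivalent — the differences include constant usage differs, plus local variable names differ, plus statement counts differ, plus arithmetic usage differs, yet no declared input distinguishes the two.
One worked example (base=1, step=-1) — calc: extra = 1; ((-(7 + extra)) <= (-6 - 2)) -> true; step = -3; extra = 1; return -14; calc_v2: extra = 1; ((-(7 + extra)) <= (-6 - 2)) -> true; step = -3; extra = 1; return -14; agreement on -14.
Sweeping the whole domain (36 inputs) finds no disagreement.
verdict: equivalent


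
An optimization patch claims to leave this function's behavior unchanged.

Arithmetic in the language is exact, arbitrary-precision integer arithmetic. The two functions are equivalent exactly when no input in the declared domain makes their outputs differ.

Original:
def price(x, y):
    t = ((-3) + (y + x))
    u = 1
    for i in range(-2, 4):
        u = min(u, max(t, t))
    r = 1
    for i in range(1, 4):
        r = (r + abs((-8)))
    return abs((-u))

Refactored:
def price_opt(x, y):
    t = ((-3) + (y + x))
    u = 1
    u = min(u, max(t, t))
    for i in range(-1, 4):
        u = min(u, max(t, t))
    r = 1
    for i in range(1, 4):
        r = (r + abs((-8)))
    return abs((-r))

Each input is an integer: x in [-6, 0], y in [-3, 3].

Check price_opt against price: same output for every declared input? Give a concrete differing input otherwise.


Not equivalent: x=-6, y=-3 separates them (12 vs 25).
price: t := -12 | u := 1 | iter i=-2: | u := -12 | iter i=-1: | u := -12 | iter i=0: | u := -12 | iter i=1: | u := -12 | iter i=2: | u := -12 | iter i=3: | u := -12 | r := 1 | iter i=1: | r := 9 | iter i=2: | r := 17 | iter i=3: | r := 25 | result 12
price_opt: t := -12 | u := 1 | u := -12 | iter i=-1: | u := -12 | iter i=0: | u := -12 | iter i=1: | u := -12 | iter i=2: | u := -12 | iter i=3: | u := -12 | r := 1 | iter i=1: | r := 9 | iter i=2: | r := 17 | iter i=3: | r := 25 | result 25
verdict: not equivalent; witness: x=-6, y=-3


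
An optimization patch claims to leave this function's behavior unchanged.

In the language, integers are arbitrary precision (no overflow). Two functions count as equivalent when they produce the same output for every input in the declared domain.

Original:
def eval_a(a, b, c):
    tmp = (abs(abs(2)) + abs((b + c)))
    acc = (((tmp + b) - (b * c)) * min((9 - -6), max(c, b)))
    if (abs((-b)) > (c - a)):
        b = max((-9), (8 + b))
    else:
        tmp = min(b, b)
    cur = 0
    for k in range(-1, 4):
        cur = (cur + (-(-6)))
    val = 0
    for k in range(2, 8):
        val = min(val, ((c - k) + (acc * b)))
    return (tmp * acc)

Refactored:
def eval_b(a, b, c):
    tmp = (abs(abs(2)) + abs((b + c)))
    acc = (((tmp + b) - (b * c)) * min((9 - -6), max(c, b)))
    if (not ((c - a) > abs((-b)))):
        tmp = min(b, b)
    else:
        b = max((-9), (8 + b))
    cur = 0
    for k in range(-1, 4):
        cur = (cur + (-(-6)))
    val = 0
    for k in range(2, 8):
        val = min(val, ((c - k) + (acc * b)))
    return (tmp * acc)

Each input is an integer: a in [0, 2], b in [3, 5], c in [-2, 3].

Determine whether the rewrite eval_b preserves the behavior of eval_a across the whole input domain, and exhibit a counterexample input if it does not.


Not equivalent: a=0, b=3, c=-1 separates them (120 vs 90).
eval_a: tmp := 4 | acc := 30 | (abs((-b)) > (c - a)): true | b := 11 | cur := 0 | iter k=-1: | cur := 6 | iter k=0: | cur := 12 | iter k=1: | cur := 18 | iter k=2: | cur := 24 | iter k=3: | cur := 30 | val := 0 | iter k=2: | val := 0 | iter k=3: | val := 0 | iter k=4: | val := 0 | iter k=5: | val := 0 | iter k=6: | val := 0 | iter k=7: | val := 0 | result 120
eval_b: tmp := 4 | acc := 30 | (not ((c - a) > abs((-b)))): true | tmp := 3 | cur := 0 | iter k=-1: | cur := 6 | iter k=0: | cur := 12 | iter k=1: | cur := 18 | iter k=2: | cur := 24 | iter k=3: | cur := 30 | val := 0 | iter k=2: | val := 0 | iter k=3: | val := 0 | iter k=4: | val := 0 | iter k=5: | val := 0 | iter k=6: | val := 0 | iter k=7: | val := 0 | result 90
verdict: not equivalent; witness: a=0, b=3, c=-1


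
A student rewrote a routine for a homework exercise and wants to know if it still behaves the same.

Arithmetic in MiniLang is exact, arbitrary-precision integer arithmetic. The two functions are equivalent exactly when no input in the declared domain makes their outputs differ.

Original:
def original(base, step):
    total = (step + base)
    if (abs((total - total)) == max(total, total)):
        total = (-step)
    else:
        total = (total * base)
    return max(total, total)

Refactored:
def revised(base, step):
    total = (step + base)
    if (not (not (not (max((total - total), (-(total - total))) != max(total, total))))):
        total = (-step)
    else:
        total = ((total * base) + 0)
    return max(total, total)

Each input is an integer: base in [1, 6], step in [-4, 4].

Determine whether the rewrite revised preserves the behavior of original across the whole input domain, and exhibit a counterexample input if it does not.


The two versions differ — the changes include boolean connective usage differs, and comparison usage differs, and arithmetic usage differs, and min/max/abs usage differs, and constant usage differs.
Spot check at base=3, step=1 — original: total = 4; (abs((total - total)) == max(total, total)) -> false; total = 12; return 12. revised: total = 4; (not (not (not (max((total - total), (-(total - total))) != max(total, total))))) -> false; total = 12; return 12. Both give 12.
An exhaustive pass over the 54 declared inputs shows identical outputs.
verdict: equivalent


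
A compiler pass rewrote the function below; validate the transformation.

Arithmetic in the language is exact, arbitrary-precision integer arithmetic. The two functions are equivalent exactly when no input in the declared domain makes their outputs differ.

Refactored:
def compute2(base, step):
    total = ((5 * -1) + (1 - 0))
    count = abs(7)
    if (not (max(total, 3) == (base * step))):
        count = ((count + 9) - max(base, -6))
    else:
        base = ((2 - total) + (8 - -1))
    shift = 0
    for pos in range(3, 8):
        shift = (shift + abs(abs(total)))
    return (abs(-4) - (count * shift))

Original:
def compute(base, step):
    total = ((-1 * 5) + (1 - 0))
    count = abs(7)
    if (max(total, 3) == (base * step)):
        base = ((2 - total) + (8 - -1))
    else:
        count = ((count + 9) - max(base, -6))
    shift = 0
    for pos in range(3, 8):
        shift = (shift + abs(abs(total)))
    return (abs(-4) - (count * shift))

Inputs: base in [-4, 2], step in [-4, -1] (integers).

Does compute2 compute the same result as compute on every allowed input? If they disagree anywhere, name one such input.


Side by side, the visible changes include: boolean connective usage differs.
Spot check at base=0, step=-3 — compute: total becomes -4; next count becomes 7; next (max(total, 3) == (base * step)) evaluates to false; next count becomes 16; next shift becomes 0; next at pos=3:; next shift becomes 4; next at pos=4:; next shift becomes 8; next at pos=5:; next shift becomes 12; next at pos=6:; next shift becomes 16; next at pos=7:; next shift becomes 20; next final value -316. compute2: total becomes -4; next count becomes 7; next (not (max(total, 3) == (base * step))) evaluates to true; next count becomes 16; next shift becomes 0; next at pos=3:; next shift becomes 4; next at pos=4:; next shift becomes 8; next at pos=5:; next shift becomes 12; next at pos=6:; next shift becomes 16; next at pos=7:; next shift becomes 20; next final value -316. Both give -316.
Checked all 28 inputs in the declared domain: the outputs agree on every one.
verdict: equivalent


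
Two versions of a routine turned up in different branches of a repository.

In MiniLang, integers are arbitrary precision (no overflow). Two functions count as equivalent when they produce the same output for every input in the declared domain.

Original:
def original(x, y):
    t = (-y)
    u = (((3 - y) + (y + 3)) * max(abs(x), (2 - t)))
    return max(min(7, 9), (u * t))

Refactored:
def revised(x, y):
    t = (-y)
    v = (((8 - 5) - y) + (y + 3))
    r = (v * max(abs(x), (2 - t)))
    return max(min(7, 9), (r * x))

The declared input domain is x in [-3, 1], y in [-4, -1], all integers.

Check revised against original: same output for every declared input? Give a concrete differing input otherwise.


The rewrite breaks on x=-3, y=-4, where the results are 72 and 7.
original: t=4, then u=18, then returns 72
revised: t=4, then v=6, then r=18, then returns 7
verdict: not equivalent; witness: x=-3, y=-4


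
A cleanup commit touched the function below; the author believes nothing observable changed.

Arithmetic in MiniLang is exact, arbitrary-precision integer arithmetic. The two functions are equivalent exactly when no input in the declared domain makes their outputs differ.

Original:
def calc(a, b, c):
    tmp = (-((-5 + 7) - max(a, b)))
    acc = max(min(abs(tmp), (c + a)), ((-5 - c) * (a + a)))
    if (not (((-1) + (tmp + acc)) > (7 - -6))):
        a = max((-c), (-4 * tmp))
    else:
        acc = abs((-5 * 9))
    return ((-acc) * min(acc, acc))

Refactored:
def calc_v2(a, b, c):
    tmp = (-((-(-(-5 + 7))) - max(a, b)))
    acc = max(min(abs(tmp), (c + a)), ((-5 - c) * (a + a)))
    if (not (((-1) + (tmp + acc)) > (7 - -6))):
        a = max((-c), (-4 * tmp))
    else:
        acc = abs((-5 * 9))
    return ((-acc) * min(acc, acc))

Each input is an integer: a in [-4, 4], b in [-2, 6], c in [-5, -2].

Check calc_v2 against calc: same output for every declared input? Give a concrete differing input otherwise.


Although same computation, different form, 324/324 inputs agree.
verdict: equivalent


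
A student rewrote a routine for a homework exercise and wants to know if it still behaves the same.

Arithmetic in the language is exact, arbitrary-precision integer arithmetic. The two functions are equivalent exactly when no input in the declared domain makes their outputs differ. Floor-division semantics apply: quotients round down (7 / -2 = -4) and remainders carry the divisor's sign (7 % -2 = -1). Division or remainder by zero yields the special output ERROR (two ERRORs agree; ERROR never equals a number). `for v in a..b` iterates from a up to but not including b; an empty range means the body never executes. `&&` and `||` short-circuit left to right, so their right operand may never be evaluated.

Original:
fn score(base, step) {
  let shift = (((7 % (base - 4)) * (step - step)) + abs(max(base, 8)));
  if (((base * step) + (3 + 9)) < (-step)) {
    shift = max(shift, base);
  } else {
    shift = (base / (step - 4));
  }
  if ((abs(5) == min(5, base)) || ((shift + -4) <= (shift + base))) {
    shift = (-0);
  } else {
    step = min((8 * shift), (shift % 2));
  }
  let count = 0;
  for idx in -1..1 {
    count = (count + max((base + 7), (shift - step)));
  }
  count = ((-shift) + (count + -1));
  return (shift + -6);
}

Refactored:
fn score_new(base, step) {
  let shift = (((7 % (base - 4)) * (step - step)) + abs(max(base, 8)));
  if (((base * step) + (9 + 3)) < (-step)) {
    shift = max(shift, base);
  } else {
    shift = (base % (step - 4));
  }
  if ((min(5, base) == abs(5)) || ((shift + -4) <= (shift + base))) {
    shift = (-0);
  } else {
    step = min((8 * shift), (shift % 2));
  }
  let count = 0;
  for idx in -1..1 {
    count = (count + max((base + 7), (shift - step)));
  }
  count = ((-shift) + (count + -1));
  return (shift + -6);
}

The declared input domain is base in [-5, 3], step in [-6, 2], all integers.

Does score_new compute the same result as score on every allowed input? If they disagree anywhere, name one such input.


On input base=-5, step=-6, score returns -6 while score_new returns -11.
verdict: not equivalent; witness: base=-5, step=-6


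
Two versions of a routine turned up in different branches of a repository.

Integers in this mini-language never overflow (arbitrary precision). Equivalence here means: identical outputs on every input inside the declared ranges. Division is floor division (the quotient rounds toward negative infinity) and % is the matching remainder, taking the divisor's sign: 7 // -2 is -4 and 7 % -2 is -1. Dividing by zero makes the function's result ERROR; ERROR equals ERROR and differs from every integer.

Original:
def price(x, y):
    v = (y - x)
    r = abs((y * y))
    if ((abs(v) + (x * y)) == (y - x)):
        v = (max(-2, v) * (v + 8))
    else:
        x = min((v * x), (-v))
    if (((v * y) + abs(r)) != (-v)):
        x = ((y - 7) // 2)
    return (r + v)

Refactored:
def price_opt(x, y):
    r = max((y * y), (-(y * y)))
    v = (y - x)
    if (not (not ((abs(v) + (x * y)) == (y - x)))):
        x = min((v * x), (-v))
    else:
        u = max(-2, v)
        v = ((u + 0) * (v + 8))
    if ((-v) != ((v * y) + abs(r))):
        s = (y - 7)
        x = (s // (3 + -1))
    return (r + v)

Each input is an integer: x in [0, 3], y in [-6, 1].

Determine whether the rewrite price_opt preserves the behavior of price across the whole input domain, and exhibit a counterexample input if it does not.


The rewrite breaks on x=0, y=-6, where the results are 30 and 32.
price: v=-6, then r=36, then ((abs(v) + (x * y)) == (y - x)) is false, then x=0, then (((v * y) + abs(r)) != (-v)) is true, then x=-7, then returns 30
price_opt: r=36, then v=-6, then (not (not ((abs(v) + (x * y)) == (y - x)))) is false, then u=-2, then v=-4, then ((-v) != ((v * y) + abs(r))) is true, then s=-13, then x=-7, then returns 32
verdict: not equivalent; witness: x=0, y=-6


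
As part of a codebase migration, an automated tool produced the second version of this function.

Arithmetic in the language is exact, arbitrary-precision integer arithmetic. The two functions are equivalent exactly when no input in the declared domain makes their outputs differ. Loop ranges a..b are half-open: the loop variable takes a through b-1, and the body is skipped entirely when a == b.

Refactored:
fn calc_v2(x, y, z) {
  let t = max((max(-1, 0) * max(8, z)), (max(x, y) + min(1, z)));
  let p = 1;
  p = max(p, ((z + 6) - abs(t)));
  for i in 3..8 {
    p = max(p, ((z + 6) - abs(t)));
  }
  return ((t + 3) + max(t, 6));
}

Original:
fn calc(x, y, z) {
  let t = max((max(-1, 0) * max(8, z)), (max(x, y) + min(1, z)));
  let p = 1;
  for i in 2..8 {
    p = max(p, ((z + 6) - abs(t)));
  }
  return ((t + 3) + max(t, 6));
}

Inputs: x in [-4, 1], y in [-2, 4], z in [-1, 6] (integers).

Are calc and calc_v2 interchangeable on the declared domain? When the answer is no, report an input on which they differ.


Equivalent — the differences include constant usage differs; loop structure differs; min/max/abs usage differs; statement counts differ; arithmetic usage differs, yet no declared input distinguishes the two.
Tracing x=-4, y=-2, z=1: calc: t=0, then p=1, then (i=2), then p=7, then (i=3), then p=7, then (i=4), then p=7, then (i=5), then p=7, then (i=6), then p=7, then (i=7), then p=7, then returns 9 | calc_v2: t=0, then p=1, then p=7, then (i=3), then p=7, then (i=4), then p=7, then (i=5), then p=7, then (i=6), then p=7, then (i=7), then p=7, then returns 9 — matching result 9.
Checked all 336 inputs in the declared domain: the outputs agree on every one.
verdict: equivalent
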